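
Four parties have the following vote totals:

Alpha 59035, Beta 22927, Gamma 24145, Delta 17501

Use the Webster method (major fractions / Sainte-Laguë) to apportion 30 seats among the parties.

Standard divisor 123608/30 ≈ 4120.267; standard quotas: Alpha 14.328, Beta 5.564, Gamma 5.860, Delta 4.248.
Rounding to the nearest integer gives Alpha 14, Beta 6, Gamma 6, Delta 4 — total 30, matching the house size, so no adjustment is needed.

Alpha 14, Beta 6, Gamma 6, Delta 4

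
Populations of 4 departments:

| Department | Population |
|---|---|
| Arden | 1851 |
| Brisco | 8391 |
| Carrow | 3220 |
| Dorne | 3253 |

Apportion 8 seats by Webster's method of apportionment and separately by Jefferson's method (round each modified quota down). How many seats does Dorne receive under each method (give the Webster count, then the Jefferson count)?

2 and 1

Webster: Arden 1, Brisco 4, Carrow 1, Dorne 2.
Jefferson: Arden 1, Brisco 5, Carrow 1, Dorne 1.
Dorne gets 2 under Webster and 1 under Jefferson.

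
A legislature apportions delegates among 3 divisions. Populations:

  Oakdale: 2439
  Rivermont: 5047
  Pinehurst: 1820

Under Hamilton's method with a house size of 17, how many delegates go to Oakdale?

5

Total 9306; standard divisor 9306/17 ≈ 547.412.
Standard quotas: Oakdale 4.4555, Rivermont 9.2198, Pinehurst 3.3247.
Lower quotas: Oakdale 4, Rivermont 9, Pinehurst 3 (sum 16, leaving 1 seat).
Remainders in descending order: Oakdale 0.4555, Pinehurst 0.3247, Rivermont 0.2198.
Largest remainder: Oakdale receives the extra seat.
Oakdale receives 5.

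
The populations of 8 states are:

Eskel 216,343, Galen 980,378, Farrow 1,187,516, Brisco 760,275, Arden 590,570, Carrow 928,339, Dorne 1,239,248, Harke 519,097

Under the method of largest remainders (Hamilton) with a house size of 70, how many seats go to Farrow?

Standard divisor: 6421766 ÷ 70 ≈ 91739.514.
Standard quotas: Eskel 2.3582, Galen 10.6865, Farrow 12.9444, Brisco 8.2873, Arden 6.4375, Carrow 10.1193, Dorne 13.5083, Harke 5.6584.
Lower quotas: Eskel 2, Galen 10, Farrow 12, Brisco 8, Arden 6, Carrow 10, Dorne 13, Harke 5 (sum 66, leaving 4 seats).
Remainders in descending order: Farrow 0.9444, Galen 0.6865, Harke 0.6584, Dorne 0.5083, Arden 0.4375, Eskel 0.3582, Brisco 0.2873, Carrow 0.1193.
The surplus seats go to Farrow, Galen, Harke, Dorne.
Farrow receives 13.

13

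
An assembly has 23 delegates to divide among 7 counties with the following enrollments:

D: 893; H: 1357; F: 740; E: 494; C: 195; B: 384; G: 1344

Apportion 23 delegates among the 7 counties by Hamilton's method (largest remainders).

Standard divisor: 5407 ÷ 23 ≈ 235.087.
Standard quotas: D 3.799, H 5.772, F 3.148, E 2.101, C 0.829, B 1.633, G 5.717.
Lower quotas: D 3, H 5, F 3, E 2, C 0, B 1, G 5 (sum 19, leaving 4 seats).
Remainders in descending order: C 0.829, D 0.799, H 0.772, G 0.717, B 0.633, F 0.148, E 0.101.
Largest remainders: C, D, H, G receive the extra seats.

D: 4, H: 6, F: 3, E: 2, C: 1, B: 1, G: 6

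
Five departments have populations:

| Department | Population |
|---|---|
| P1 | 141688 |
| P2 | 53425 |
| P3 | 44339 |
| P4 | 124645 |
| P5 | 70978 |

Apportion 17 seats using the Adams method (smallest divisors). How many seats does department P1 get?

Standard divisor 435075/17 ≈ 25592.647; standard quotas: P1 5.536, P2 2.088, P3 1.732, P4 4.870, P5 2.773.
Rounding up gives 6, 3, 2, 5, 3 = 19 seats, so the divisor must be adjusted.
With modified divisor 29700: modified quotas P1 4.771, P2 1.799, P3 1.493, P4 4.197, P5 2.390.
Rounding up: P1 5, P2 2, P3 2, P4 5, P5 3 (total 17).
P1 receives 5.

5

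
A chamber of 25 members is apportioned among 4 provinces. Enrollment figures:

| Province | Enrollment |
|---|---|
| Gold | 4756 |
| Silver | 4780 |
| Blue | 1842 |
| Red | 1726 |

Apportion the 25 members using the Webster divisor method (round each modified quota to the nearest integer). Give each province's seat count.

Gold 9, Silver 9, Blue 4, Red 3

Standard divisor 13104/25 ≈ 524.16; standard quotas: Gold 9.074, Silver 9.119, Blue 3.514, Red 3.293.
Rounding to the nearest integer gives Gold 9, Silver 9, Blue 4, Red 3 — total 25, matching the house size, so no adjustment is needed.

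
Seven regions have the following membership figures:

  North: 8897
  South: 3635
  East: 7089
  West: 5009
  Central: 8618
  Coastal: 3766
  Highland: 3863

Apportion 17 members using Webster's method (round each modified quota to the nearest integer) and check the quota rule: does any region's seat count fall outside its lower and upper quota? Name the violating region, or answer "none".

none

Standard quotas: North 3.700, South 1.512, East 2.948, West 2.083, Central 3.584, Coastal 1.566, Highland 1.607.
Webster allocation: North 4, South 1, East 3, West 2, Central 3, Coastal 2, Highland 2.
Every allocation lies between the lower and upper quota.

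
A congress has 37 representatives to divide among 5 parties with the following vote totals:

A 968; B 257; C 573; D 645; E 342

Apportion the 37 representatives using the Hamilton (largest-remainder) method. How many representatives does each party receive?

Total 2785; standard divisor 2785/37 ≈ 75.27.
Standard quotas: A 12.860, B 3.414, C 7.613, D 8.569, E 4.544.
Lower quotas: A 12, B 3, C 7, D 8, E 4 (sum 34, leaving 3 seats).
Remainders in descending order: A 0.860, C 0.613, D 0.569, E 0.544, B 0.414.
The surplus seats go to A, C, D.

A=13; B=3; C=8; D=9; E=4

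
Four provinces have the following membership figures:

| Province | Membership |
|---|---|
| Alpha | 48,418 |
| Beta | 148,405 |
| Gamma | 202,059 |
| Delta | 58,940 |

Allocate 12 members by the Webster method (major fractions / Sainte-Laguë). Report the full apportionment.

Standard divisor 457822/12 ≈ 38151.833; standard quotas: Alpha 1.269, Beta 3.890, Gamma 5.296, Delta 1.545.
Rounding to the nearest integer gives Alpha 1, Beta 4, Gamma 5, Delta 2 — total 12, matching the house size, so no adjustment is needed.

Alpha 1; Beta 4; Gamma 5; Delta 2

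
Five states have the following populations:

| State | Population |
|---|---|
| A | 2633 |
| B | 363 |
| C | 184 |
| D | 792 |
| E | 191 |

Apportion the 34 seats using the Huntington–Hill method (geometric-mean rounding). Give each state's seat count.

A 21, B 3, C 2, D 6, E 2

With divisor 125: modified quotas A 21.064, B 2.904, C 1.472, D 6.336, E 1.528.
Geometric-mean thresholds: A √(21·22)=21.494, B √(2·3)=2.449, C √(1·2)=1.414, D √(6·7)=6.481, E √(1·2)=1.414.
Each quota rounded against its threshold gives A 21, B 3, C 2, D 6, E 2 (total 34).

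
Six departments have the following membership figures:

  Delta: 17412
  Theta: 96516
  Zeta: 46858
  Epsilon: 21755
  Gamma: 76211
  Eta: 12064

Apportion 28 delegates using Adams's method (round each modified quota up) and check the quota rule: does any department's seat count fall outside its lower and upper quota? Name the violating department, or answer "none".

Standard quotas: Delta 1.800, Theta 9.979, Zeta 4.845, Epsilon 2.249, Gamma 7.880, Eta 1.247.
Adams allocation: Delta 2, Theta 9, Zeta 5, Epsilon 2, Gamma 8, Eta 2.
Every allocation lies between the lower and upper quota.

none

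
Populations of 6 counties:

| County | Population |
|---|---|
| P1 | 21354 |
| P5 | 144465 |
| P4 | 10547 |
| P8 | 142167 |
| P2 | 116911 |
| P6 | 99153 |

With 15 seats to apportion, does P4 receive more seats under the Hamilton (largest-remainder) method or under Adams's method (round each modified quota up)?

Hamilton: P1 1, P5 4, P4 0, P8 4, P2 3, P6 3.
Adams: P1 1, P5 4, P4 1, P8 3, P2 3, P6 3.
P4 gets 0 under Hamilton and 1 under Adams.

Adams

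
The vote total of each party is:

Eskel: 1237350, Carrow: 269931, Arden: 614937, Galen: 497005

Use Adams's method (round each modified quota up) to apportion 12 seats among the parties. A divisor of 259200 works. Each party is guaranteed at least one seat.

With modified divisor 259200: modified quotas Eskel 4.774, Carrow 1.041, Arden 2.372, Galen 1.917.
Rounding up: Eskel 5, Carrow 2, Arden 3, Galen 2 (total 12).

Eskel: 5, Carrow: 2, Arden: 3, Galen: 2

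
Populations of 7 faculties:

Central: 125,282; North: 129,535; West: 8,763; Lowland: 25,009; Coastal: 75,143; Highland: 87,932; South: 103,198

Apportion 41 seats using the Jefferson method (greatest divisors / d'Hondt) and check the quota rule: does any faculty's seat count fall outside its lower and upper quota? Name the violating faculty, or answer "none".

Standard quotas: Central 9.257, North 9.572, West 0.648, Lowland 1.848, Coastal 5.552, Highland 6.497, South 7.626.
Jefferson allocation: Central 10, North 10, West 0, Lowland 1, Coastal 5, Highland 7, South 8.
Every allocation lies between the lower and upper quota.

none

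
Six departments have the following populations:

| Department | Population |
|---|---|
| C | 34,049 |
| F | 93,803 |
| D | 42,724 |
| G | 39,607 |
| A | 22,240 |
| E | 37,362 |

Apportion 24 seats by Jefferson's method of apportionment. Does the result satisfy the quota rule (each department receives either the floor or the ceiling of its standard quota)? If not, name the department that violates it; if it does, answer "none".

none

Standard quotas: C 3.029, F 8.345, D 3.801, G 3.523, A 1.978, E 3.324.
Jefferson allocation: C 3, F 9, D 4, G 3, A 2, E 3.
Every allocation lies between the lower and upper quota.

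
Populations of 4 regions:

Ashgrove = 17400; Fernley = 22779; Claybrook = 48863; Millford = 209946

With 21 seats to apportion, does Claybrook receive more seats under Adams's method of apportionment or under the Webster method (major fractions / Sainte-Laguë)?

Adams

Adams: Ashgrove 2, Fernley 2, Claybrook 4, Millford 13.
Webster: Ashgrove 1, Fernley 2, Claybrook 3, Millford 15.
Claybrook gets 4 under Adams and 3 under Webster.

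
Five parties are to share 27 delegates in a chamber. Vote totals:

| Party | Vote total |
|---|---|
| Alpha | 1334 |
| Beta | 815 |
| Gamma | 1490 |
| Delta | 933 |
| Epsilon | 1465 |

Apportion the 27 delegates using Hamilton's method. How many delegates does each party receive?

Alpha=6, Beta=4, Gamma=7, Delta=4, Epsilon=6

Total 6037; standard divisor 6037/27 ≈ 223.593.
Standard quotas: Alpha 5.966, Beta 3.645, Gamma 6.664, Delta 4.173, Epsilon 6.552.
Lower quotas: Alpha 5, Beta 3, Gamma 6, Delta 4, Epsilon 6 (sum 24, leaving 3 seats).
Remainders in descending order: Alpha 0.966, Gamma 0.664, Beta 0.645, Epsilon 0.552, Delta 0.173.
Largest remainders: Alpha, Gamma, Beta receive the extra seats.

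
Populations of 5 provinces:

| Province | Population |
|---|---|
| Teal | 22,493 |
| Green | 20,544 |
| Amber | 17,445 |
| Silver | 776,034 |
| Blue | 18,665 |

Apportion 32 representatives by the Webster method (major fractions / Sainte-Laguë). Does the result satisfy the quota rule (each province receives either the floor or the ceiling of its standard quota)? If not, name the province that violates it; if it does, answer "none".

Silver

Standard quotas: Teal 0.842, Green 0.769, Amber 0.653, Silver 29.038, Blue 0.698.
Webster allocation: Teal 1, Green 1, Amber 1, Silver 28, Blue 1.
Silver has quota 29.038 (lower 29, upper 30) but receives 28 — outside the quota interval.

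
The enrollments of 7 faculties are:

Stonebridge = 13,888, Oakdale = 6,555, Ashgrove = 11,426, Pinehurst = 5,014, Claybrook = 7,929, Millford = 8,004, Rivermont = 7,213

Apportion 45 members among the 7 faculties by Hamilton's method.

Stonebridge 10, Oakdale 5, Ashgrove 9, Pinehurst 4, Claybrook 6, Millford 6, Rivermont 5

Total 60029; standard divisor 60029/45 ≈ 1333.978.
Standard quotas: Stonebridge 10.4110, Oakdale 4.9139, Ashgrove 8.5654, Pinehurst 3.7587, Claybrook 5.9439, Millford 6.0001, Rivermont 5.4071.
Lower quotas: Stonebridge 10, Oakdale 4, Ashgrove 8, Pinehurst 3, Claybrook 5, Millford 6, Rivermont 5 (sum 41, leaving 4 seats).
Remainders in descending order: Claybrook 0.9439, Oakdale 0.9139, Pinehurst 0.7587, Ashgrove 0.5654, Stonebridge 0.4110, Rivermont 0.4071, Millford 0.0001.
The surplus seats go to Claybrook, Oakdale, Pinehurst, Ashgrove.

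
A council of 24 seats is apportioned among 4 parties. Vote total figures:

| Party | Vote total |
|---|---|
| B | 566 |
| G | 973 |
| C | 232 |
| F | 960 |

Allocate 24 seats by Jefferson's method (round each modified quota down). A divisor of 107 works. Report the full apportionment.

With modified divisor 107: modified quotas B 5.290, G 9.093, C 2.168, F 8.972.
Rounding down: B 5, G 9, C 2, F 8 (total 24).

B 5; G 9; C 2; F 8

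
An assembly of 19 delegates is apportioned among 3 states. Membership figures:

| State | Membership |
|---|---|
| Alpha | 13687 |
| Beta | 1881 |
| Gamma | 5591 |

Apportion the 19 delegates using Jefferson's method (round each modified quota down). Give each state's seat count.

Alpha 13, Beta 1, Gamma 5

Standard divisor 21159/19 ≈ 1113.632; standard quotas: Alpha 12.290, Beta 1.689, Gamma 5.021.
Rounding down gives 12, 1, 5 = 18 seats, so the divisor must be adjusted.
With modified divisor 1000: modified quotas Alpha 13.687, Beta 1.881, Gamma 5.591.
Rounding down: Alpha 13, Beta 1, Gamma 5 (total 19).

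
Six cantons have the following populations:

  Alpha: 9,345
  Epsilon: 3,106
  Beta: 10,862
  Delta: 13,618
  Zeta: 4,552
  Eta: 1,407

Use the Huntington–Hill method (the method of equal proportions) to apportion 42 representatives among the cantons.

With divisor 1014: modified quotas Alpha 9.216, Epsilon 3.063, Beta 10.712, Delta 13.430, Zeta 4.489, Eta 1.388.
Geometric-mean thresholds: Alpha √(9·10)=9.487, Epsilon √(3·4)=3.464, Beta √(10·11)=10.488, Delta √(13·14)=13.491, Zeta √(4·5)=4.472, Eta √(1·2)=1.414.
Each quota rounded against its threshold gives Alpha 9, Epsilon 3, Beta 11, Delta 13, Zeta 5, Eta 1 (total 42).

Alpha 9, Epsilon 3, Beta 11, Delta 13, Zeta 5, Eta 1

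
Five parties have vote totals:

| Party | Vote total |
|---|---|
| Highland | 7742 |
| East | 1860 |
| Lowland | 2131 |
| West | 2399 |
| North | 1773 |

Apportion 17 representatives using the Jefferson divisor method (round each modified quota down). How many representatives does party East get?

Standard divisor 15905/17 ≈ 935.588; standard quotas: Highland 8.275, East 1.988, Lowland 2.278, West 2.564, North 1.895.
Rounding down gives 8, 1, 2, 2, 1 = 14 seats, so the divisor must be adjusted.
With modified divisor 830: modified quotas Highland 9.328, East 2.241, Lowland 2.567, West 2.890, North 2.136.
Rounding down: Highland 9, East 2, Lowland 2, West 2, North 2 (total 17).
East receives 2.

2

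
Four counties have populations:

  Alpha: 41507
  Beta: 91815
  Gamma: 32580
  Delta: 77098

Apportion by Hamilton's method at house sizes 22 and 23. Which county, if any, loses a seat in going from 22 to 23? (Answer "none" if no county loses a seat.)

none

At 22 seats: Alpha 4, Beta 8, Gamma 3, Delta 7.
At 23 seats: Alpha 4, Beta 9, Gamma 3, Delta 7.
No county's allocation decreased.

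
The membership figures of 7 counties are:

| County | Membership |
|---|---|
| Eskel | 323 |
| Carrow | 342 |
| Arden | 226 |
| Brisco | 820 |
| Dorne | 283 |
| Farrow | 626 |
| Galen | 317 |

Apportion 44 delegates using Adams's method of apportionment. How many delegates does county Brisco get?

Standard divisor 2937/44 ≈ 66.75; standard quotas: Eskel 4.839, Carrow 5.124, Arden 3.386, Brisco 12.285, Dorne 4.240, Farrow 9.378, Galen 4.749.
Rounding up gives 5, 6, 4, 13, 5, 10, 5 = 48 seats, so the divisor must be adjusted.
With modified divisor 73: modified quotas Eskel 4.425, Carrow 4.685, Arden 3.096, Brisco 11.233, Dorne 3.877, Farrow 8.575, Galen 4.342.
Rounding up: Eskel 5, Carrow 5, Arden 4, Brisco 12, Dorne 4, Farrow 9, Galen 5 (total 44).
Brisco receives 12.

12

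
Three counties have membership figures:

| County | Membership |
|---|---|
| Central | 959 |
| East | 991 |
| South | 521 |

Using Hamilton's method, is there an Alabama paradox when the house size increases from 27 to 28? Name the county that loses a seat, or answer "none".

At 27 seats: Central 10, East 11, South 6.
At 28 seats: Central 11, East 11, South 6.
No county's allocation decreased.

none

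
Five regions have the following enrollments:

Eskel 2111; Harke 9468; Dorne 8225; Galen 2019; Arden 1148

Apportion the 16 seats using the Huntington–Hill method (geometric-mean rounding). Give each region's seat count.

Eskel 2; Harke 6; Dorne 6; Galen 1; Arden 1

With divisor 1477: modified quotas Eskel 1.429, Harke 6.410, Dorne 5.569, Galen 1.367, Arden 0.777.
Geometric-mean thresholds: Eskel √(1·2)=1.414, Harke √(6·7)=6.481, Dorne √(5·6)=5.477, Galen √(1·2)=1.414, Arden (min 1).
Each quota rounded against its threshold gives Eskel 2, Harke 6, Dorne 6, Galen 1, Arden 1 (total 16).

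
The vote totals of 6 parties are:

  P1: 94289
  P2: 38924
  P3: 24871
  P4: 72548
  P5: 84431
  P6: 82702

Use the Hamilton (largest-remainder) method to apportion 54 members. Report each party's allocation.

Standard divisor: 397765 ÷ 54 ≈ 7366.019.
Standard quotas: P1 12.8005, P2 5.2843, P3 3.3765, P4 9.8490, P5 11.4622, P6 11.2275.
Lower quotas: P1 12, P2 5, P3 3, P4 9, P5 11, P6 11 (sum 51, leaving 3 seats).
Remainders in descending order: P4 0.8490, P1 0.8005, P5 0.4622, P3 0.3765, P2 0.2843, P6 0.2275.
The surplus seats go to P4, P1, P5.

P1 13; P2 5; P3 3; P4 10; P5 12; P6 11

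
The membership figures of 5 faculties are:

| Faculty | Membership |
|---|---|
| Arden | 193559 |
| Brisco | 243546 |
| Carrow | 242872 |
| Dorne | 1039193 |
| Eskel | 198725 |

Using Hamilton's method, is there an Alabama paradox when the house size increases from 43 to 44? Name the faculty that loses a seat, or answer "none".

Eskel

At 43 seats: Arden 4, Brisco 6, Carrow 5, Dorne 23, Eskel 5.
At 44 seats: Arden 4, Brisco 6, Carrow 6, Dorne 24, Eskel 4.
Eskel drops from 5 to 4.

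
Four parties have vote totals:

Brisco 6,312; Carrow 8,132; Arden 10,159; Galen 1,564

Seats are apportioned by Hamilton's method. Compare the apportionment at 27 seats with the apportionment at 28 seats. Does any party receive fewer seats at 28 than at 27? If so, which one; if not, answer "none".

Galen

At 27 seats: Brisco 7, Carrow 8, Arden 10, Galen 2.
At 28 seats: Brisco 7, Carrow 9, Arden 11, Galen 1.
Galen drops from 2 to 1.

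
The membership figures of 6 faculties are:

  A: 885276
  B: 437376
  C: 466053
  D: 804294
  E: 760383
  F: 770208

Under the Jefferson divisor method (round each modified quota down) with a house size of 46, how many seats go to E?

8

Standard divisor 4123590/46 ≈ 89643.261; standard quotas: A 9.876, B 4.879, C 5.199, D 8.972, E 8.482, F 8.592.
Rounding down gives 9, 4, 5, 8, 8, 8 = 42 seats, so the divisor must be adjusted.
With modified divisor 85000: modified quotas A 10.415, B 5.146, C 5.483, D 9.462, E 8.946, F 9.061.
Rounding down: A 10, B 5, C 5, D 9, E 8, F 9 (total 46).
E receives 8.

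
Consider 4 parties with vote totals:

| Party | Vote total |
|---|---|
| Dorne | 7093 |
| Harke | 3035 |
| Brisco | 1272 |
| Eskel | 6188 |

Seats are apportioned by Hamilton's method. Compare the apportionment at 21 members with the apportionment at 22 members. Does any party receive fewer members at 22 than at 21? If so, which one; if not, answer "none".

Brisco

At 21 seats: Dorne 8, Harke 4, Brisco 2, Eskel 7.
At 22 seats: Dorne 9, Harke 4, Brisco 1, Eskel 8.
Brisco drops from 2 to 1.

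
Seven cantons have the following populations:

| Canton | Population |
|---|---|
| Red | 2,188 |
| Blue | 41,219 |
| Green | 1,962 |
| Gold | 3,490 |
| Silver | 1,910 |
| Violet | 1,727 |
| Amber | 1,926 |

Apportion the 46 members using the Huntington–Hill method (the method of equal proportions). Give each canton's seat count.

With divisor 1226: modified quotas Red 1.785, Blue 33.621, Green 1.600, Gold 2.847, Silver 1.558, Violet 1.409, Amber 1.571.
Geometric-mean thresholds: Red √(1·2)=1.414, Blue √(33·34)=33.496, Green √(1·2)=1.414, Gold √(2·3)=2.449, Silver √(1·2)=1.414, Violet √(1·2)=1.414, Amber √(1·2)=1.414.
Each quota rounded against its threshold gives Red 2, Blue 34, Green 2, Gold 3, Silver 2, Violet 1, Amber 2 (total 46).

Red: 2; Blue: 34; Green: 2; Gold: 3; Silver: 2; Violet: 1; Amber: 2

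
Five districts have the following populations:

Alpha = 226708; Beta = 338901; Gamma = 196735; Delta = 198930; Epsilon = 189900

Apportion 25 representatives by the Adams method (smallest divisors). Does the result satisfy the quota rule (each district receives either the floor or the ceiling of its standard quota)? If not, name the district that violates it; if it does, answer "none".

none

Standard quotas: Alpha 4.923, Beta 7.360, Gamma 4.272, Delta 4.320, Epsilon 4.124.
Adams allocation: Alpha 5, Beta 7, Gamma 4, Delta 5, Epsilon 4.
Every allocation lies between the lower and upper quota.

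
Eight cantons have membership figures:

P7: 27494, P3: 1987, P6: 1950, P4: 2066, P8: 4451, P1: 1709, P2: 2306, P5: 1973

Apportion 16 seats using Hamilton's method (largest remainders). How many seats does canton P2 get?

1

The standard divisor is 43936/16 = 2746.
Standard quotas: P7 10.0124, P3 0.7236, P6 0.7101, P4 0.7524, P8 1.6209, P1 0.6224, P2 0.8398, P5 0.7185.
Lower quotas: P7 10, P3 0, P6 0, P4 0, P8 1, P1 0, P2 0, P5 0 (sum 11, leaving 5 seats).
Remainders in descending order: P2 0.8398, P4 0.7524, P3 0.7236, P5 0.7185, P6 0.7101, P1 0.6224, P8 0.6209, P7 0.0124.
Largest remainders: P2, P4, P3, P5, P6 receive the extra seats.
P2 receives 1.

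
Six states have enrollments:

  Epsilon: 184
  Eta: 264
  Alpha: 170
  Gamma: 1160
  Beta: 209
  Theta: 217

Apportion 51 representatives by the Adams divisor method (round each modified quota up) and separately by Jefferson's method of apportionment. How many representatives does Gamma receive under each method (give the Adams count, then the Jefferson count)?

Adams: Epsilon 5, Eta 6, Alpha 4, Gamma 26, Beta 5, Theta 5.
Jefferson: Epsilon 4, Eta 6, Alpha 4, Gamma 27, Beta 5, Theta 5.
Gamma gets 26 under Adams and 27 under Jefferson.

26 and 27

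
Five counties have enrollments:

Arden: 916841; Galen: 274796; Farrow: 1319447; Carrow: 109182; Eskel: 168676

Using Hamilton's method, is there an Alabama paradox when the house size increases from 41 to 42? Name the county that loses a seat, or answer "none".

At 41 seats: Arden 13, Galen 4, Farrow 19, Carrow 2, Eskel 3.
At 42 seats: Arden 14, Galen 4, Farrow 20, Carrow 2, Eskel 2.
Eskel drops from 3 to 2.

Eskel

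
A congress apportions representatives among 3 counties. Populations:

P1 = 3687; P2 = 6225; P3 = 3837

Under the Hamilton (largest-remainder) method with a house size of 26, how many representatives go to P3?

7

Total 13749; standard divisor 13749/26 ≈ 528.808.
Standard quotas: P1 6.9723, P2 11.7718, P3 7.2559.
Lower quotas: P1 6, P2 11, P3 7 (sum 24, leaving 2 seats).
Remainders in descending order: P1 0.9723, P2 0.7718, P3 0.2559.
The surplus seats go to P1, P2.
P3 receives 7.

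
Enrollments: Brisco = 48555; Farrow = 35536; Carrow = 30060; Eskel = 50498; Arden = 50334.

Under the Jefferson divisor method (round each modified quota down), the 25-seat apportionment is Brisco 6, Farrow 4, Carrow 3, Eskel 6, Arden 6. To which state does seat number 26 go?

Priority for the next seat is population ÷ (current seats + 1).
Priorities: Brisco 6936.429, Farrow 7107.200, Carrow 7515.000, Eskel 7214.000, Arden 7190.571.
Highest priority: Carrow.

Carrow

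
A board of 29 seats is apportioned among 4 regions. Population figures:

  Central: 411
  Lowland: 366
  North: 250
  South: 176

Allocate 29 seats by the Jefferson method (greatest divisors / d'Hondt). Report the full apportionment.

Standard divisor 1203/29 ≈ 41.483; standard quotas: Central 9.908, Lowland 8.823, North 6.027, South 4.243.
Rounding down gives 9, 8, 6, 4 = 27 seats, so the divisor must be adjusted.
With modified divisor 40: modified quotas Central 10.275, Lowland 9.150, North 6.250, South 4.400.
Rounding down: Central 10, Lowland 9, North 6, South 4 (total 29).

Central 10, Lowland 9, North 6, South 4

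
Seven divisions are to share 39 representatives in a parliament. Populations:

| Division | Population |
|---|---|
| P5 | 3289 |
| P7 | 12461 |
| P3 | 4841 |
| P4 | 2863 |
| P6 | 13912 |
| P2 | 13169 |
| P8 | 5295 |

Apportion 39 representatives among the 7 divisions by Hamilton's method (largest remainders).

P5=2; P7=9; P3=3; P4=2; P6=10; P2=9; P8=4

The standard divisor is 55830/39 ≈ 1431.538.
Standard quotas: P5 2.2975, P7 8.7046, P3 3.3817, P4 1.9999, P6 9.7182, P2 9.1992, P8 3.6988.
Lower quotas: P5 2, P7 8, P3 3, P4 1, P6 9, P2 9, P8 3 (sum 35, leaving 4 seats).
Remainders in descending order: P4 0.9999, P6 0.7182, P7 0.7046, P8 0.6988, P3 0.3817, P5 0.2975, P2 0.1992.
The surplus seats go to P4, P6, P7, P8.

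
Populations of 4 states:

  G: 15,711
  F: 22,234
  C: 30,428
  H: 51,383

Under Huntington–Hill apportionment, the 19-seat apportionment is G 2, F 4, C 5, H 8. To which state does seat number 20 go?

G

Priority for the next seat is population ÷ (√(s·(s+1))).
Priorities: G 6413.989, F 4971.674, C 5555.367, H 6055.545.
Highest priority: G.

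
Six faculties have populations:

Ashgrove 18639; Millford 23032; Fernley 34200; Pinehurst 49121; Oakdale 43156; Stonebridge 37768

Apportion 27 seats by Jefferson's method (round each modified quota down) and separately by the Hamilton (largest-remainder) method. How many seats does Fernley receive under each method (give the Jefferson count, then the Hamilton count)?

4 and 5

Jefferson: Ashgrove 2, Millford 3, Fernley 4, Pinehurst 7, Oakdale 6, Stonebridge 5.
Hamilton: Ashgrove 2, Millford 3, Fernley 5, Pinehurst 6, Oakdale 6, Stonebridge 5.
Fernley gets 4 under Jefferson and 5 under Hamilton.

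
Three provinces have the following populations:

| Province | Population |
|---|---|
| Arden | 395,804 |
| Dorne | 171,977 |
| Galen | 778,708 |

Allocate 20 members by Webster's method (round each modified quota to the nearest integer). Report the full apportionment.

Standard divisor 1346489/20 ≈ 67324.45; standard quotas: Arden 5.879, Dorne 2.554, Galen 11.566.
Rounding to the nearest integer gives 6, 3, 12 = 21 seats, so the divisor must be adjusted.
With modified divisor 68036.9: modified quotas Arden 5.817, Dorne 2.528, Galen 11.445.
Rounding to the nearest integer: Arden 6, Dorne 3, Galen 11 (total 20).

Arden=6; Dorne=3; Galen=11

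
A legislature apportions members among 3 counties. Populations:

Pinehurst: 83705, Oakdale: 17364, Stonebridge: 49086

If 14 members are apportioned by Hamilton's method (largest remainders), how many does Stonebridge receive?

4

The standard divisor is 150155/14 ≈ 10725.357.
Standard quotas: Pinehurst 7.8044, Oakdale 1.6190, Stonebridge 4.5766.
Lower quotas: Pinehurst 7, Oakdale 1, Stonebridge 4 (sum 12, leaving 2 seats).
Remainders in descending order: Pinehurst 0.8044, Oakdale 0.6190, Stonebridge 0.5766.
Largest remainders: Pinehurst, Oakdale receive the extra seats.
Stonebridge receives 4.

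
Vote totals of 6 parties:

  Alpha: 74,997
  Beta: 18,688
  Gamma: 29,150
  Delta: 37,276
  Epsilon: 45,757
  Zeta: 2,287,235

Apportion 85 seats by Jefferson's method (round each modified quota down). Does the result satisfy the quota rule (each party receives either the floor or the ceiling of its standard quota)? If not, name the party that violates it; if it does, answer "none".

Zeta

Standard quotas: Alpha 2.557, Beta 0.637, Gamma 0.994, Delta 1.271, Epsilon 1.560, Zeta 77.981.
Jefferson allocation: Alpha 2, Beta 0, Gamma 1, Delta 1, Epsilon 1, Zeta 80.
Zeta has quota 77.981 (lower 77, upper 78) but receives 80 — outside the quota interval.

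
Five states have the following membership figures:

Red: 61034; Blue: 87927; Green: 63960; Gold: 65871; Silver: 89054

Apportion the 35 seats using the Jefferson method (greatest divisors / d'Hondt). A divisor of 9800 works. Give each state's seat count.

With modified divisor 9800: modified quotas Red 6.228, Blue 8.972, Green 6.527, Gold 6.722, Silver 9.087.
Rounding down: Red 6, Blue 8, Green 6, Gold 6, Silver 9 (total 35).

Red 6; Blue 8; Green 6; Gold 6; Silver 9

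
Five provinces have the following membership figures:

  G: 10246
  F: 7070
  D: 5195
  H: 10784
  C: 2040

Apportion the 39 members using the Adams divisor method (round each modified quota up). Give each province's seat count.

Standard divisor 35335/39 ≈ 906.026; standard quotas: G 11.309, F 7.803, D 5.734, H 11.903, C 2.252.
Rounding up gives 12, 8, 6, 12, 3 = 41 seats, so the divisor must be adjusted.
With modified divisor 1000: modified quotas G 10.246, F 7.070, D 5.195, H 10.784, C 2.040.
Rounding up: G 11, F 8, D 6, H 11, C 3 (total 39).

G 11, F 8, D 6, H 11, C 3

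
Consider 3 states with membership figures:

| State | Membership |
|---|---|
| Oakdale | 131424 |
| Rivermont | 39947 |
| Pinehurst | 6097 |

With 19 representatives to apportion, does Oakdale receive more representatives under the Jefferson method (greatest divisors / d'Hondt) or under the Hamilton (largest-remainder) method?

Jefferson: Oakdale 15, Rivermont 4, Pinehurst 0.
Hamilton: Oakdale 14, Rivermont 4, Pinehurst 1.
Oakdale gets 15 under Jefferson and 14 under Hamilton.

Jefferson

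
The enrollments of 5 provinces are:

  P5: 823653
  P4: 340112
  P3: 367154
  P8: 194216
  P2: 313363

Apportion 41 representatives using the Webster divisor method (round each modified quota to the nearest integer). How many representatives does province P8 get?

Standard divisor 2038498/41 ≈ 49719.463; standard quotas: P5 16.566, P4 6.841, P3 7.385, P8 3.906, P2 6.303.
Rounding to the nearest integer gives P5 17, P4 7, P3 7, P8 4, P2 6 — total 41, matching the house size, so no adjustment is needed.
P8 receives 4.

4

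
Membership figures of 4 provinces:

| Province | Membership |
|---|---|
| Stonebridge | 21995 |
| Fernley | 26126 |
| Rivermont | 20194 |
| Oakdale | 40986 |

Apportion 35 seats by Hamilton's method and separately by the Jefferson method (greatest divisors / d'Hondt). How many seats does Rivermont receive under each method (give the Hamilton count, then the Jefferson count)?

Hamilton: Stonebridge 7, Fernley 8, Rivermont 7, Oakdale 13.
Jefferson: Stonebridge 7, Fernley 8, Rivermont 6, Oakdale 14.
Rivermont gets 7 under Hamilton and 6 under Jefferson.

7 and 6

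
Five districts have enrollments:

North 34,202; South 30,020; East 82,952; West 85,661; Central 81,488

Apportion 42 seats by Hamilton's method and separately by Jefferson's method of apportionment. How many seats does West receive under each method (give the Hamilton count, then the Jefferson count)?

11 and 12

Hamilton: North 5, South 4, East 11, West 11, Central 11.
Jefferson: North 4, South 4, East 11, West 12, Central 11.
West gets 11 under Hamilton and 12 under Jefferson.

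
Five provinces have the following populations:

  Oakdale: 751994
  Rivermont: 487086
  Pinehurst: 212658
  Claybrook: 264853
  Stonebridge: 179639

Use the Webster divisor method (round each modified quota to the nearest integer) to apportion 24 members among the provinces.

Oakdale 10, Rivermont 6, Pinehurst 3, Claybrook 3, Stonebridge 2

Standard divisor 1896230/24 ≈ 79009.583; standard quotas: Oakdale 9.518, Rivermont 6.165, Pinehurst 2.692, Claybrook 3.352, Stonebridge 2.274.
Rounding to the nearest integer gives Oakdale 10, Rivermont 6, Pinehurst 3, Claybrook 3, Stonebridge 2 — total 24, matching the house size, so no adjustment is needed.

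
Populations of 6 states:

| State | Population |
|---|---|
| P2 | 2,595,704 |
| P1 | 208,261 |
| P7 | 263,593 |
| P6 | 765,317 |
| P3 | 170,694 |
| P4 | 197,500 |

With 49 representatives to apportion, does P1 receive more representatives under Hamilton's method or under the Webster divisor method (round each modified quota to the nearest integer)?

Hamilton: P2 30, P1 3, P7 3, P6 9, P3 2, P4 2.
Webster: P2 31, P1 2, P7 3, P6 9, P3 2, P4 2.
P1 gets 3 under Hamilton and 2 under Webster.

Hamilton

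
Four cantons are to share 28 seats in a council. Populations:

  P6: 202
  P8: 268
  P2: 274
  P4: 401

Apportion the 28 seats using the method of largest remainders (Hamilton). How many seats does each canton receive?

Standard divisor: 1145 ÷ 28 ≈ 40.893.
Standard quotas: P6 4.940, P8 6.554, P2 6.700, P4 9.806.
Lower quotas: P6 4, P8 6, P2 6, P4 9 (sum 25, leaving 3 seats).
Remainders in descending order: P6 0.940, P4 0.806, P2 0.700, P8 0.554.
The surplus seats go to P6, P4, P2.

P6: 5; P8: 6; P2: 7; P4: 10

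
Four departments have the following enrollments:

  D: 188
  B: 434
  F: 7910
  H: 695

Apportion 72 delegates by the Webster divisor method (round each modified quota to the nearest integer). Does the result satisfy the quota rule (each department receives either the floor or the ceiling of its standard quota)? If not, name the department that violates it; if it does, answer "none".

F

Standard quotas: D 1.467, B 3.387, F 61.723, H 5.423.
Webster allocation: D 1, B 3, F 63, H 5.
F has quota 61.723 (lower 61, upper 62) but receives 63 — outside the quota interval.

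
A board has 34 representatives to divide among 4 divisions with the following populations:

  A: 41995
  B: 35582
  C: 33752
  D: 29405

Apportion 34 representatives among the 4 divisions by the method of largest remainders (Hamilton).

Total 140734; standard divisor 140734/34 ≈ 4139.235.
Standard quotas: A 10.1456, B 8.5963, C 8.1542, D 7.1040.
Lower quotas: A 10, B 8, C 8, D 7 (sum 33, leaving 1 seat).
Remainders in descending order: B 0.5963, C 0.1542, A 0.1456, D 0.1040.
Largest remainder: B receives the extra seat.

A=10, B=9, C=8, D=7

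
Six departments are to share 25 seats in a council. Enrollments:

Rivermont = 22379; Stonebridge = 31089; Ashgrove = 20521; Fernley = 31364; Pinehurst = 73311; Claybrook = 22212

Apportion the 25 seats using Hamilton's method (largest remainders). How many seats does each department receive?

Rivermont: 3, Stonebridge: 4, Ashgrove: 2, Fernley: 4, Pinehurst: 9, Claybrook: 3

Total 200876; standard divisor 200876/25 ≈ 8035.04.
Standard quotas: Rivermont 2.7852, Stonebridge 3.8692, Ashgrove 2.5539, Fernley 3.9034, Pinehurst 9.1239, Claybrook 2.7644.
Lower quotas: Rivermont 2, Stonebridge 3, Ashgrove 2, Fernley 3, Pinehurst 9, Claybrook 2 (sum 21, leaving 4 seats).
Remainders in descending order: Fernley 0.9034, Stonebridge 0.8692, Rivermont 0.7852, Claybrook 0.7644, Ashgrove 0.5539, Pinehurst 0.1239.
The surplus seats go to Fernley, Stonebridge, Rivermont, Claybrook.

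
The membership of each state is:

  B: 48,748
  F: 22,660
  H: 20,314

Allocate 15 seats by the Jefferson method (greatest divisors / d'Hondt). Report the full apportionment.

B 8, F 4, H 3

Standard divisor 91722/15 ≈ 6114.8; standard quotas: B 7.972, F 3.706, H 3.322.
Rounding down gives 7, 3, 3 = 13 seats, so the divisor must be adjusted.
With modified divisor 5500: modified quotas B 8.863, F 4.120, H 3.693.
Rounding down: B 8, F 4, H 3 (total 15).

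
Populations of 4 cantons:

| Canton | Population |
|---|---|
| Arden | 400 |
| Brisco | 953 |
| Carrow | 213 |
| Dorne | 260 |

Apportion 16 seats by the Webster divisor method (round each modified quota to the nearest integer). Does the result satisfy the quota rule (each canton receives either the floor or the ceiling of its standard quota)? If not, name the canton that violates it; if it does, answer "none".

none

Standard quotas: Arden 3.505, Brisco 8.350, Carrow 1.866, Dorne 2.278.
Webster allocation: Arden 4, Brisco 8, Carrow 2, Dorne 2.
Every allocation lies between the lower and upper quota.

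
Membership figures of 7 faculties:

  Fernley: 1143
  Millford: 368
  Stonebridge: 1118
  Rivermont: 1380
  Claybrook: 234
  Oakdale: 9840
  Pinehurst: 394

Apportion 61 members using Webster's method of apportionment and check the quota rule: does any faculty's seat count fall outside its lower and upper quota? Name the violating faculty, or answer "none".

Standard quotas: Fernley 4.816, Millford 1.551, Stonebridge 4.711, Rivermont 5.815, Claybrook 0.986, Oakdale 41.462, Pinehurst 1.660.
Webster allocation: Fernley 5, Millford 2, Stonebridge 5, Rivermont 6, Claybrook 1, Oakdale 40, Pinehurst 2.
Oakdale has quota 41.462 (lower 41, upper 42) but receives 40 — outside the quota interval.

Oakdale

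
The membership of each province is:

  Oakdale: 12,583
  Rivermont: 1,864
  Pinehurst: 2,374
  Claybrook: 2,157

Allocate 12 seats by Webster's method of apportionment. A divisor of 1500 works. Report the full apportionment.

Oakdale 8; Rivermont 1; Pinehurst 2; Claybrook 1

With modified divisor 1500: modified quotas Oakdale 8.389, Rivermont 1.243, Pinehurst 1.583, Claybrook 1.438.
Rounding to the nearest integer: Oakdale 8, Rivermont 1, Pinehurst 2, Claybrook 1 (total 12).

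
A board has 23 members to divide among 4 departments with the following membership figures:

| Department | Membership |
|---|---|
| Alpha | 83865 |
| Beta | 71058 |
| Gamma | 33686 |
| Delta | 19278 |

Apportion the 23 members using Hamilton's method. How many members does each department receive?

The standard divisor is 207887/23 ≈ 9038.565.
Standard quotas: Alpha 9.2786, Beta 7.8616, Gamma 3.7269, Delta 2.1329.
Lower quotas: Alpha 9, Beta 7, Gamma 3, Delta 2 (sum 21, leaving 2 seats).
Remainders in descending order: Beta 0.8616, Gamma 0.7269, Alpha 0.2786, Delta 0.1329.
Largest remainders: Beta, Gamma receive the extra seats.

Alpha 9; Beta 8; Gamma 4; Delta 2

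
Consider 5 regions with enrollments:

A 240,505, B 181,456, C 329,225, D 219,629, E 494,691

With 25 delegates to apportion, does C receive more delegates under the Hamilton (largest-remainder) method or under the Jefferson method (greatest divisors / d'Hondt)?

Hamilton

Hamilton: A 4, B 3, C 6, D 4, E 8.
Jefferson: A 4, B 3, C 5, D 4, E 9.
C gets 6 under Hamilton and 5 under Jefferson.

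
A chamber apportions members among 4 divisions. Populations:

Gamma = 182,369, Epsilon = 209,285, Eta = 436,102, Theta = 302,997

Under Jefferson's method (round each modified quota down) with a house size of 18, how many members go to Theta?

Standard divisor 1130753/18 ≈ 62819.611; standard quotas: Gamma 2.903, Epsilon 3.332, Eta 6.942, Theta 4.823.
Rounding down gives 2, 3, 6, 4 = 15 seats, so the divisor must be adjusted.
With modified divisor 57600: modified quotas Gamma 3.166, Epsilon 3.633, Eta 7.571, Theta 5.260.
Rounding down: Gamma 3, Epsilon 3, Eta 7, Theta 5 (total 18).
Theta receives 5.

5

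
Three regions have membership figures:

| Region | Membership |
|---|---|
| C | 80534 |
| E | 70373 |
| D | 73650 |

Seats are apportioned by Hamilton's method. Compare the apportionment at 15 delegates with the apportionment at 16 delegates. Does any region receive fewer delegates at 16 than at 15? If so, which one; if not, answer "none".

none

At 15 seats: C 5, E 5, D 5.
At 16 seats: C 6, E 5, D 5.
No region's allocation decreased.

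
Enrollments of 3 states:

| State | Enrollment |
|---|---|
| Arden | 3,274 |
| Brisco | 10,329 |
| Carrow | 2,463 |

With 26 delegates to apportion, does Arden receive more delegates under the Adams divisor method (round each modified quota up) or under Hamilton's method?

Adams: Arden 6, Brisco 16, Carrow 4.
Hamilton: Arden 5, Brisco 17, Carrow 4.
Arden gets 6 under Adams and 5 under Hamilton.

Adams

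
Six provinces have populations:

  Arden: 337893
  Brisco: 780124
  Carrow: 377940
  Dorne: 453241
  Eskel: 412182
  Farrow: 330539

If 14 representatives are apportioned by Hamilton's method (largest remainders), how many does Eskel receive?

The standard divisor is 2691919/14 ≈ 192279.929.
Standard quotas: Arden 1.7573, Brisco 4.0572, Carrow 1.9656, Dorne 2.3572, Eskel 2.1437, Farrow 1.7191.
Lower quotas: Arden 1, Brisco 4, Carrow 1, Dorne 2, Eskel 2, Farrow 1 (sum 11, leaving 3 seats).
Remainders in descending order: Carrow 0.9656, Arden 0.7573, Farrow 0.7191, Dorne 0.3572, Eskel 0.1437, Brisco 0.0572.
The surplus seats go to Carrow, Arden, Farrow.
Eskel receives 2.

2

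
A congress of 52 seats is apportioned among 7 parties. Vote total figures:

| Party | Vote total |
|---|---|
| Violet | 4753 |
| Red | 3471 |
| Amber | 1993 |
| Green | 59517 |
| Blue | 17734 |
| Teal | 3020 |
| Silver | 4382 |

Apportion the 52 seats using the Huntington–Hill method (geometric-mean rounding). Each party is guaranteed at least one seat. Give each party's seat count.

With divisor 1850: modified quotas Violet 2.569, Red 1.876, Amber 1.077, Green 32.171, Blue 9.586, Teal 1.632, Silver 2.369.
Geometric-mean thresholds: Violet √(2·3)=2.449, Red √(1·2)=1.414, Amber √(1·2)=1.414, Green √(32·33)=32.496, Blue √(9·10)=9.487, Teal √(1·2)=1.414, Silver √(2·3)=2.449.
Each quota rounded against its threshold gives Violet 3, Red 2, Amber 1, Green 32, Blue 10, Teal 2, Silver 2 (total 52).

Violet 3, Red 2, Amber 1, Green 32, Blue 10, Teal 2, Silver 2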